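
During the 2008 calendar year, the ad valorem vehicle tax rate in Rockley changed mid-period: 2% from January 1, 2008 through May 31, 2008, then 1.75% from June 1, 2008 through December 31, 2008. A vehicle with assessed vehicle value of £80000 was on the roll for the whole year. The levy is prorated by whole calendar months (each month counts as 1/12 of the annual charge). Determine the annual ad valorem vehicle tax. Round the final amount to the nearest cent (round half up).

January 1 – May 31, 2008: 5 months at 2% → £80000 × 2% × 5/12 = £666.6667
June 1 – December 31, 2008: 7 months at 1.75% → £80000 × 1.75% × 7/12 = £816.6667
Total = £1483.3333

£1483.33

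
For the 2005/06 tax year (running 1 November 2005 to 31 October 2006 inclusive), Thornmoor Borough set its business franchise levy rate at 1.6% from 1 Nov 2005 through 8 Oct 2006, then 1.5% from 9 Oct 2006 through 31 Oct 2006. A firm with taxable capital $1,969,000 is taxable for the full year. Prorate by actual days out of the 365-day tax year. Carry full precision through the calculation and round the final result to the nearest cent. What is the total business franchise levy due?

1 Nov 2005 – 8 Oct 2006: 342 days at 1.6% → $1,969,000 × 1.6% × 342/365 = $29,518.8164
9 Oct – 31 Oct 2006: 23 days at 1.5% → $1,969,000 × 1.5% × 23/365 = $1,861.1096
Total = $31,379.9260

$31,379.93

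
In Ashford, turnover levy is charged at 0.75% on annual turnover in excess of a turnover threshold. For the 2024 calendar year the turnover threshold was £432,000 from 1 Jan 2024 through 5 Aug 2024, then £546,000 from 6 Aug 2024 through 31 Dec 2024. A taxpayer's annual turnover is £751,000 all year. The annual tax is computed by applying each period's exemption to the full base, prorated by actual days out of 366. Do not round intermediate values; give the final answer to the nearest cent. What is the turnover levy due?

£2,046.76

1 Jan – 5 Aug 2024: 218 days, exemption £432,000 → (£751,000 − £432,000) × 0.75% × 218/366 = £1,425.0410
6 Aug – 31 Dec 2024: 148 days, exemption £546,000 → (£751,000 − £546,000) × 0.75% × 148/366 = £621.7213
Total = £2,046.7623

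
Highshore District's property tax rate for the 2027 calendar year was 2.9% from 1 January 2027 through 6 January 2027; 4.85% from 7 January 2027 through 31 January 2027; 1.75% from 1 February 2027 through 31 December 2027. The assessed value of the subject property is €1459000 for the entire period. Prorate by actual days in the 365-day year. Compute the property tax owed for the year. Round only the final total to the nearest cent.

€28906.19

1 January – 6 January 2027: 6 days at 2.9% → €1459000 × 2.9% × 6/365 = €695.5233
7 January – 31 January 2027: 25 days at 4.85% → €1459000 × 4.85% × 25/365 = €4846.6781
1 February – 31 December 2027: 334 days at 1.75% → €1459000 × 1.75% × 334/365 = €23363.9863
Total = €28906.1877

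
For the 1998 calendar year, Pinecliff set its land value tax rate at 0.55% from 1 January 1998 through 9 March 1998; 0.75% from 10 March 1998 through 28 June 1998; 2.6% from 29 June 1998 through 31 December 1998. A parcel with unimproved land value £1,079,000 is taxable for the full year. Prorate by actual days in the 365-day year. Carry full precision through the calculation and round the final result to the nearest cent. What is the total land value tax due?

£17,862.62

1 January – 9 March 1998: 68 days at 0.55% → £1,079,000 × 0.55% × 68/365 = £1,105.6055
10 March – 28 June 1998: 111 days at 0.75% → £1,079,000 × 0.75% × 111/365 = £2,461.0068
29 June – 31 December 1998: 186 days at 2.6% → £1,079,000 × 2.6% × 186/365 = £14,296.0110
Total = £17,862.6233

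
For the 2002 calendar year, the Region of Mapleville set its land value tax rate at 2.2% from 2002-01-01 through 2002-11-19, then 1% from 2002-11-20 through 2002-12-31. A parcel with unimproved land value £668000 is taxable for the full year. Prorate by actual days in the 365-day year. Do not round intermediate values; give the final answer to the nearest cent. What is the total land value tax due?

2002-01-01 to 2002-11-19: 323 days at 2.2% → £668000 × 2.2% × 323/365 = £13004.9534
2002-11-20 to 2002-12-31: 42 days at 1% → £668000 × 1% × 42/365 = £768.6575
Total = £13773.6110

£13773.61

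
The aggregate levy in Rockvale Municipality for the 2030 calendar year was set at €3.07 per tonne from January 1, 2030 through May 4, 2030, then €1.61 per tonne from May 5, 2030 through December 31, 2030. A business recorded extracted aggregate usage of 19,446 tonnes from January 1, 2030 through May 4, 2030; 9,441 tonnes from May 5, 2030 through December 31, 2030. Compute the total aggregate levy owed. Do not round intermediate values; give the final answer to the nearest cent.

January 1 – May 4, 2030: 19,446 tonnes at €3.07/tonne → €59,699.22
May 5 – December 31, 2030: 9,441 tonnes at €1.61/tonne → €15,200.01

€74,899.23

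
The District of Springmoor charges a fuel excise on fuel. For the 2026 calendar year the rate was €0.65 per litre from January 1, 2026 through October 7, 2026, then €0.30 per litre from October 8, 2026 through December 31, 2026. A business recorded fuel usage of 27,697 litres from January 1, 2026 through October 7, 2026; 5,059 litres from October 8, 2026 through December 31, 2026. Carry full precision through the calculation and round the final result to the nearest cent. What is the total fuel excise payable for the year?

January 1 – October 7, 2026: 27,697 litres at €0.65/litre → €18,003.05
October 8 – December 31, 2026: 5,059 litres at €0.30/litre → €1,517.70

€19,520.75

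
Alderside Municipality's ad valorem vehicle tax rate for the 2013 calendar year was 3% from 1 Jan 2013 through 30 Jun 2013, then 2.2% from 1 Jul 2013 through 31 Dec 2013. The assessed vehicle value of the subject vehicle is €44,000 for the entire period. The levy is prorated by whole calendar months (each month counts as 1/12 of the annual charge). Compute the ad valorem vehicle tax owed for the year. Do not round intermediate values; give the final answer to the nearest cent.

1 Jan – 30 Jun 2013: 6 months at 3% → €44,000 × 3% × 6/12 = €660.0000
1 Jul – 31 Dec 2013: 6 months at 2.2% → €44,000 × 2.2% × 6/12 = €484.0000
Total = €1,144.0000

€1,144.00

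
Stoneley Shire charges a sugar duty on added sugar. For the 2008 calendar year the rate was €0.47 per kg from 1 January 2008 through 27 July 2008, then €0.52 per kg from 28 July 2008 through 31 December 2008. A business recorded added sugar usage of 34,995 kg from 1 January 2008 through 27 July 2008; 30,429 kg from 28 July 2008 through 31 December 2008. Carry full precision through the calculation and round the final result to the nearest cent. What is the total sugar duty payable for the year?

1 January – 27 July 2008: 34,995 kg at €0.47/kg → €16447.65
28 July – 31 December 2008: 30,429 kg at €0.52/kg → €15823.08

€32270.73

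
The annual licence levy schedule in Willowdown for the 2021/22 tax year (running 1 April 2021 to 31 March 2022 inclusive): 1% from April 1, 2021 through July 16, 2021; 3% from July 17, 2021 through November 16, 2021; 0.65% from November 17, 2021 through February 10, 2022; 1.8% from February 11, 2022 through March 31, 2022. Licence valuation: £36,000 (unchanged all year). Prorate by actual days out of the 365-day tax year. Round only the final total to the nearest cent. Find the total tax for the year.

£611.61

April 1 – July 16, 2021: 107 days at 1% → £36,000 × 1% × 107/365 = £105.5342
July 17 – November 16, 2021: 123 days at 3% → £36,000 × 3% × 123/365 = £363.9452
November 17, 2021 – February 10, 2022: 86 days at 0.65% → £36,000 × 0.65% × 86/365 = £55.1342
February 11 – March 31, 2022: 49 days at 1.8% → £36,000 × 1.8% × 49/365 = £86.9918
Total = £611.6055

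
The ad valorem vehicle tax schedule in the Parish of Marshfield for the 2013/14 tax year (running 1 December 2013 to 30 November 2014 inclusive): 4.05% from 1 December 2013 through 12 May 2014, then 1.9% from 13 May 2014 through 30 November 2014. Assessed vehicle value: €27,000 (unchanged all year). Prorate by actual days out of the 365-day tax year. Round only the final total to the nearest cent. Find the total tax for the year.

1 December 2013 – 12 May 2014: 163 days at 4.05% → €27,000 × 4.05% × 163/365 = €488.3301
13 May – 30 November 2014: 202 days at 1.9% → €27,000 × 1.9% × 202/365 = €283.9068
Total = €772.2370

€772.24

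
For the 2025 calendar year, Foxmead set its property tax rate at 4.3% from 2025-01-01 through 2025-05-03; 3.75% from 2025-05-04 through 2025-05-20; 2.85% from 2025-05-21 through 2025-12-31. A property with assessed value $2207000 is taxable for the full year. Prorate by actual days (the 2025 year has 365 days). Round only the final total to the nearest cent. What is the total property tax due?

$74608.69

2025-01-01 to 2025-05-03: 123 days at 4.3% → $2207000 × 4.3% × 123/365 = $31980.3370
2025-05-04 to 2025-05-20: 17 days at 3.75% → $2207000 × 3.75% × 17/365 = $3854.6918
2025-05-21 to 2025-12-31: 225 days at 2.85% → $2207000 × 2.85% × 225/365 = $38773.6644
Total = $74608.6932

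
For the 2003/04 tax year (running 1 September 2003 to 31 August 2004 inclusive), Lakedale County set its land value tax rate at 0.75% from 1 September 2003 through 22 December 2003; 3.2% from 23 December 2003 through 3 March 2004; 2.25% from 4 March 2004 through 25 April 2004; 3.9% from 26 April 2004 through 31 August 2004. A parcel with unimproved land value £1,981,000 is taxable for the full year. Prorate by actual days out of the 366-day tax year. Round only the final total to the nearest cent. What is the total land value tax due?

£50,531.74

1 September – 22 December 2003: 113 days at 0.75% → £1,981,000 × 0.75% × 113/366 = £4,587.1516
23 December 2003 – 3 March 2004: 72 days at 3.2% → £1,981,000 × 3.2% × 72/366 = £12,470.5574
4 March – 25 April 2004: 53 days at 2.25% → £1,981,000 × 2.25% × 53/366 = £6,454.4877
26 April – 31 August 2004: 128 days at 3.9% → £1,981,000 × 3.9% × 128/366 = £27,019.5410
Total = £50,531.7377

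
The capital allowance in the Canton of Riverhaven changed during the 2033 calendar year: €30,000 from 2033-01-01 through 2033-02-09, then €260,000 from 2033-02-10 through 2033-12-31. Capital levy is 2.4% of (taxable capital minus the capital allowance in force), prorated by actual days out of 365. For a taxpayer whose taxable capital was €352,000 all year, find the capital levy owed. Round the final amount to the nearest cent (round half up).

2033-01-01 to 2033-02-09: 40 days, exemption €30,000 → (€352,000 − €30,000) × 2.4% × 40/365 = €846.9041
2033-02-10 to 2033-12-31: 325 days, exemption €260,000 → (€352,000 − €260,000) × 2.4% × 325/365 = €1,966.0274
Total = €2,812.9315

€2,812.93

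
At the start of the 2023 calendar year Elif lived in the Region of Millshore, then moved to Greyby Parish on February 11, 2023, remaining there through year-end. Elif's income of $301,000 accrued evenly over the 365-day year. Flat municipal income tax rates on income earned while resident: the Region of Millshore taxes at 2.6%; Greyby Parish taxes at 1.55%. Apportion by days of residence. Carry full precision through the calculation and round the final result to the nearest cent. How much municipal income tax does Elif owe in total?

The Region of Millshore, January 1 – February 10, 2023: 41 days → $301,000 × 2.6% × 41/365 = $879.0849
Greyby Parish, February 11 – December 31, 2023: 324 days → $301,000 × 1.55% × 324/365 = $4,141.4301
Total = $5,020.5151

$5,020.52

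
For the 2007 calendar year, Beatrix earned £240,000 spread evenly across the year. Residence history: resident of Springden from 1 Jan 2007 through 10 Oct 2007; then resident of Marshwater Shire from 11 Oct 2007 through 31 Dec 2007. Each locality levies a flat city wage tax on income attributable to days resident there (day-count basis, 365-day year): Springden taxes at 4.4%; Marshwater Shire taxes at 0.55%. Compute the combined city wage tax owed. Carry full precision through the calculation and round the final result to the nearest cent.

£8,484.16

Springden, 1 Jan – 10 Oct 2007: 283 days → £240,000 × 4.4% × 283/365 = £8,187.6164
Marshwater Shire, 11 Oct – 31 Dec 2007: 82 days → £240,000 × 0.55% × 82/365 = £296.5479
Total = £8,484.1644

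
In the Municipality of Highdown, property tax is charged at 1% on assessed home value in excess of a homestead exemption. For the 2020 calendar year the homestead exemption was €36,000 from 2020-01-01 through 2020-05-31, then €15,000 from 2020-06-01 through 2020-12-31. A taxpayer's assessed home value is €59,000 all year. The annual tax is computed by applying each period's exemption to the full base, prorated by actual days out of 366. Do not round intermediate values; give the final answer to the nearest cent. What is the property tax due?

€352.79

2020-01-01 to 2020-05-31: 152 days, exemption €36,000 → (€59,000 − €36,000) × 1% × 152/366 = €95.5191
2020-06-01 to 2020-12-31: 214 days, exemption €15,000 → (€59,000 − €15,000) × 1% × 214/366 = €257.2678
Total = €352.7869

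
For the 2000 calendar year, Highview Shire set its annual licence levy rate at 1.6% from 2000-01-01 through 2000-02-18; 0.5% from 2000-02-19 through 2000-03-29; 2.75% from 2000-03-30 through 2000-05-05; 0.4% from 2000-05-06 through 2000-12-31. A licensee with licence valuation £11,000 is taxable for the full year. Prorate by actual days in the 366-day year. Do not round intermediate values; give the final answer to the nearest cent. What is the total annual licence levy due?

2000-01-01 to 2000-02-18: 49 days at 1.6% → £11,000 × 1.6% × 49/366 = £23.5628
2000-02-19 to 2000-03-29: 40 days at 0.5% → £11,000 × 0.5% × 40/366 = £6.0109
2000-03-30 to 2000-05-05: 37 days at 2.75% → £11,000 × 2.75% × 37/366 = £30.5806
2000-05-06 to 2000-12-31: 240 days at 0.4% → £11,000 × 0.4% × 240/366 = £28.8525
Total = £89.0068

£89.01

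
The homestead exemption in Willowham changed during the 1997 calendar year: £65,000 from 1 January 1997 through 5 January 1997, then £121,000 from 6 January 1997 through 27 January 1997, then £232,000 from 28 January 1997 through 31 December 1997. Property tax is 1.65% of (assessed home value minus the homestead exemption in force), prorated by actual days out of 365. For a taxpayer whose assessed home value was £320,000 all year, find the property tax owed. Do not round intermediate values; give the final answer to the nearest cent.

£1,600.14

1 January – 5 January 1997: 5 days, exemption £65,000 → (£320,000 − £65,000) × 1.65% × 5/365 = £57.6370
6 January – 27 January 1997: 22 days, exemption £121,000 → (£320,000 − £121,000) × 1.65% × 22/365 = £197.9096
28 January – 31 December 1997: 338 days, exemption £232,000 → (£320,000 − £232,000) × 1.65% × 338/365 = £1,344.5918
Total = £1,600.1384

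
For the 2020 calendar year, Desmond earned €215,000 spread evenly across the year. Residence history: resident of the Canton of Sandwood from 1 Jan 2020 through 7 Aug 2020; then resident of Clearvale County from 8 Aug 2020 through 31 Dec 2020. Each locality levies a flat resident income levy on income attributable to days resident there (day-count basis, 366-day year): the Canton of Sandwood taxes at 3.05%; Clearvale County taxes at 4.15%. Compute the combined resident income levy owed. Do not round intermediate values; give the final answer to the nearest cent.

The Canton of Sandwood, 1 Jan – 7 Aug 2020: 220 days → €215,000 × 3.05% × 220/366 = €3,941.6667
Clearvale County, 8 Aug – 31 Dec 2020: 146 days → €215,000 × 4.15% × 146/366 = €3,559.2486
Total = €7,500.9153

€7,500.92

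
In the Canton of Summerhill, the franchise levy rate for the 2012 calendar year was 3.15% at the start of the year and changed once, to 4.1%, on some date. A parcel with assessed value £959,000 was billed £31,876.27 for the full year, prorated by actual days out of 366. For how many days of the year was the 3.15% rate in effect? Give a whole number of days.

Let d = days at the first rate; then 366 − d days at the second rate.
£959,000 × [3.15%·d + 4.1%·(366−d)] / 366 = £31,876.27
Solving gives d = 299, so the new rate took effect on October 26, 2012.

299 days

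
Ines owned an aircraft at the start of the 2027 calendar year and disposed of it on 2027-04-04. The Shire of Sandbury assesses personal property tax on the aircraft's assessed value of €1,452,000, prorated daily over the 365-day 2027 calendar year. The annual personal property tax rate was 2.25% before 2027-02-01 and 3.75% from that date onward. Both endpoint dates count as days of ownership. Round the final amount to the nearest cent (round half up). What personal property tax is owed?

€12,172.93

2027-01-01 to 2027-01-31: 31 days at 2.25% → €1,452,000 × 2.25% × 31/365 = €2,774.7123
2027-02-01 to 2027-04-04: 63 days at 3.75% → €1,452,000 × 3.75% × 63/365 = €9,398.2192
Total = €12,172.9315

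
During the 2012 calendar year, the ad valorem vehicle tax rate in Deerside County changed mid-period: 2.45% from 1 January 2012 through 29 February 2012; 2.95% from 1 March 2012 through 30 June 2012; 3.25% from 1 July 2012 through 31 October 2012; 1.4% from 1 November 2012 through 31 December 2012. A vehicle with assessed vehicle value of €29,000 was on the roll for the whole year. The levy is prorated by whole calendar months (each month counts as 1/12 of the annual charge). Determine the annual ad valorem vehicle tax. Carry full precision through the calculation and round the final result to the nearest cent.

1 January – 29 February 2012: 2 months at 2.45% → €29,000 × 2.45% × 2/12 = €118.4167
1 March – 30 June 2012: 4 months at 2.95% → €29,000 × 2.95% × 4/12 = €285.1667
1 July – 31 October 2012: 4 months at 3.25% → €29,000 × 3.25% × 4/12 = €314.1667
1 November – 31 December 2012: 2 months at 1.4% → €29,000 × 1.4% × 2/12 = €67.6667
Total = €785.4167

€785.42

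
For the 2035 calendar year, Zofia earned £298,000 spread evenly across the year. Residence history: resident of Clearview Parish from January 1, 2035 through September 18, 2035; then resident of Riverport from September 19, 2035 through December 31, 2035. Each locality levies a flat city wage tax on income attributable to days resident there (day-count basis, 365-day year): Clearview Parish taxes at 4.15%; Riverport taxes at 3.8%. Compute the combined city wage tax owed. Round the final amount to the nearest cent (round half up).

Clearview Parish, January 1 – September 18, 2035: 261 days → £298,000 × 4.15% × 261/365 = £8,843.2521
Riverport, September 19 – December 31, 2035: 104 days → £298,000 × 3.8% × 104/365 = £3,226.5644
Total = £12,069.8164

£12,069.82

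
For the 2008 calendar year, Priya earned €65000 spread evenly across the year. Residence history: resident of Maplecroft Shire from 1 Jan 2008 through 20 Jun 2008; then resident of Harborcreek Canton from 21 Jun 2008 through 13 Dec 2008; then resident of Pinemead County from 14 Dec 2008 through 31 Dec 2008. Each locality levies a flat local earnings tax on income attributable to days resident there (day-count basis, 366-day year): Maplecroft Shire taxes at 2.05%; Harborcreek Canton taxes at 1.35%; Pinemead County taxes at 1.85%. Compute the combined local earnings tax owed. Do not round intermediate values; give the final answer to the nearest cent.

€1107.31

Maplecroft Shire, 1 Jan – 20 Jun 2008: 172 days → €65000 × 2.05% × 172/366 = €626.2022
Harborcreek Canton, 21 Jun – 13 Dec 2008: 176 days → €65000 × 1.35% × 176/366 = €421.9672
Pinemead County, 14 Dec – 31 Dec 2008: 18 days → €65000 × 1.85% × 18/366 = €59.1393
Total = €1107.3087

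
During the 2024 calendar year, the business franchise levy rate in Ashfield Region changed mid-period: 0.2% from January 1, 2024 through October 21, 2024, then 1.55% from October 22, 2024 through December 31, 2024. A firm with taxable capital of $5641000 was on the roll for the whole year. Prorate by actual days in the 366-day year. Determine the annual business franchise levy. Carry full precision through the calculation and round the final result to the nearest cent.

$26054.95

January 1 – October 21, 2024: 295 days at 0.2% → $5641000 × 0.2% × 295/366 = $9093.4153
October 22 – December 31, 2024: 71 days at 1.55% → $5641000 × 1.55% × 71/366 = $16961.5314
Total = $26054.9467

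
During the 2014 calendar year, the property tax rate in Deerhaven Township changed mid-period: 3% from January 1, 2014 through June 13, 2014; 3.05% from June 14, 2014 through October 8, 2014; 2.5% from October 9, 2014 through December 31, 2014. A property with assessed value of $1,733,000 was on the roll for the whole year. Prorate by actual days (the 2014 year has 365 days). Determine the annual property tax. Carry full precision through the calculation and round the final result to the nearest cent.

$50,273.62

January 1 – June 13, 2014: 164 days at 3% → $1,733,000 × 3% × 164/365 = $23,359.8904
June 14 – October 8, 2014: 117 days at 3.05% → $1,733,000 × 3.05% × 117/365 = $16,943.0425
October 9 – December 31, 2014: 84 days at 2.5% → $1,733,000 × 2.5% × 84/365 = $9,970.6849
Total = $50,273.6178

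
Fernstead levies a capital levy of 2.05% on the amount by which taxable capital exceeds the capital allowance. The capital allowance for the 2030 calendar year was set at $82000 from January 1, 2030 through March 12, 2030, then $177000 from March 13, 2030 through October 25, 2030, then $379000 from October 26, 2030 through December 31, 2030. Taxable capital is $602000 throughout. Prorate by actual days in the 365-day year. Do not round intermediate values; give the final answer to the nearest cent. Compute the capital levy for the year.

January 1 – March 12, 2030: 71 days, exemption $82000 → ($602000 − $82000) × 2.05% × 71/365 = $2073.5890
March 13 – October 25, 2030: 227 days, exemption $177000 → ($602000 − $177000) × 2.05% × 227/365 = $5418.4589
October 26 – December 31, 2030: 67 days, exemption $379000 → ($602000 − $379000) × 2.05% × 67/365 = $839.1521
Total = $8331.2000

$8331.20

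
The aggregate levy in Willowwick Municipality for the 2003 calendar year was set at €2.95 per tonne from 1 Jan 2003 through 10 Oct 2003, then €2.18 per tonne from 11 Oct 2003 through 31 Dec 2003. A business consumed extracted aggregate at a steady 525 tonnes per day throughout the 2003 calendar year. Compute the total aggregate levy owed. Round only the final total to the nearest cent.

€532145.25

1 Jan – 10 Oct 2003: 283 days × 525 tonnes/day = 148,575 tonnes at €2.95/tonne → €438296.25
11 Oct – 31 Dec 2003: 82 days × 525 tonnes/day = 43,050 tonnes at €2.18/tonne → €93849.00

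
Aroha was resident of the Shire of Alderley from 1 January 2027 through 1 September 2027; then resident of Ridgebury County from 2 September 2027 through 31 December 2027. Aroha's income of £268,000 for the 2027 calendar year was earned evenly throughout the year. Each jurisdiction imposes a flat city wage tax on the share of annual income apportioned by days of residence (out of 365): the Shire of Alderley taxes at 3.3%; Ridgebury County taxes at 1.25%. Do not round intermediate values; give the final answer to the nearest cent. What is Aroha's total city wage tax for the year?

The Shire of Alderley, 1 January – 1 September 2027: 244 days → £268,000 × 3.3% × 244/365 = £5,912.1534
Ridgebury County, 2 September – 31 December 2027: 121 days → £268,000 × 1.25% × 121/365 = £1,110.5479
Total = £7,022.7014

£7,022.70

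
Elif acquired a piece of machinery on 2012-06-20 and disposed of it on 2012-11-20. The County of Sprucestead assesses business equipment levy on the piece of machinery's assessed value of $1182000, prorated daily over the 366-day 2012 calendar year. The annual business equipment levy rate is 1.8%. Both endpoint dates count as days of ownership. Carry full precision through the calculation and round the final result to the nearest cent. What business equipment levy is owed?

$8952.20

Days held (2012-06-20 to 2012-11-20): 154 out of 366
Tax = $1182000 × 1.8% × 154/366 = $8952.1967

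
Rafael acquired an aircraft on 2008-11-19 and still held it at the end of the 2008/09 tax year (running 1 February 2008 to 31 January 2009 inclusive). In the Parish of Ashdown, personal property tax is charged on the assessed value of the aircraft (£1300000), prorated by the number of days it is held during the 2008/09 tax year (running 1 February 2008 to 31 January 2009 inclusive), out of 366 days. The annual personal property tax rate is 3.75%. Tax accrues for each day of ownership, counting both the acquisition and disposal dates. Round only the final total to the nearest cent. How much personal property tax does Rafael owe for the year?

£9856.56

Days held (2008-11-19 to 2009-01-31): 74 out of 366
Tax = £1300000 × 3.75% × 74/366 = £9856.5574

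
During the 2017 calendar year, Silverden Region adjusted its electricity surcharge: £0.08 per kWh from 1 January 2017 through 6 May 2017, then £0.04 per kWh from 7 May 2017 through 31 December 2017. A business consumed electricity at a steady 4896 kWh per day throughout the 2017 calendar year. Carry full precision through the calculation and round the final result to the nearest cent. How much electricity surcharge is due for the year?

1 January – 6 May 2017: 126 days × 4896 kWh/day = 616,896 kWh at £0.08/kWh → £49,351.68
7 May – 31 December 2017: 239 days × 4896 kWh/day = 1,170,144 kWh at £0.04/kWh → £46,805.76

£96,157.44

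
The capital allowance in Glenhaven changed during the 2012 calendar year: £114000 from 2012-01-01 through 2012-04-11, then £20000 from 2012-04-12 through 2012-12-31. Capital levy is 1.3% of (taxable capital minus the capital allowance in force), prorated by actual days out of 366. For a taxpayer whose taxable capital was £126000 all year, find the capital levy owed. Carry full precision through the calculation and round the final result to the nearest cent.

2012-01-01 to 2012-04-11: 102 days, exemption £114000 → (£126000 − £114000) × 1.3% × 102/366 = £43.4754
2012-04-12 to 2012-12-31: 264 days, exemption £20000 → (£126000 − £20000) × 1.3% × 264/366 = £993.9672
Total = £1037.4426

£1037.44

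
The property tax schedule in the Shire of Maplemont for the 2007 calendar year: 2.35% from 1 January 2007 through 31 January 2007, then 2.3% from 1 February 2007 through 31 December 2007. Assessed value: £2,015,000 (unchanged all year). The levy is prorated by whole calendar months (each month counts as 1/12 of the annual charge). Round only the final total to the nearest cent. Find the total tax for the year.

1 January – 31 January 2007: 1 month at 2.35% → £2,015,000 × 2.35% × 1/12 = £3,946.0417
1 February – 31 December 2007: 11 months at 2.3% → £2,015,000 × 2.3% × 11/12 = £42,482.9167
Total = £46,428.9583

£46,428.96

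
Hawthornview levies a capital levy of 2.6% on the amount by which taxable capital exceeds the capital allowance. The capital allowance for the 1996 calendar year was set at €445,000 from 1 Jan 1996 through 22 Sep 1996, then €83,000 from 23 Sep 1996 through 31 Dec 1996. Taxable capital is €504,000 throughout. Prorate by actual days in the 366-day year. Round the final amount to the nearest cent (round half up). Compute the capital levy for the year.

€4,105.58

1 Jan – 22 Sep 1996: 266 days, exemption €445,000 → (€504,000 − €445,000) × 2.6% × 266/366 = €1,114.8743
23 Sep – 31 Dec 1996: 100 days, exemption €83,000 → (€504,000 − €83,000) × 2.6% × 100/366 = €2,990.7104
Total = €4,105.5847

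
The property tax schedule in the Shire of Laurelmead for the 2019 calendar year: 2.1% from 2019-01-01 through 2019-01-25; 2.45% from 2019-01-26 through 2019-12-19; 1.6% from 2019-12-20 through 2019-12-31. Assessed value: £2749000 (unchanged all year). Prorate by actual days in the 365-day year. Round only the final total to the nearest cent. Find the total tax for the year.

£65923.28

2019-01-01 to 2019-01-25: 25 days at 2.1% → £2749000 × 2.1% × 25/365 = £3954.0411
2019-01-26 to 2019-12-19: 328 days at 2.45% → £2749000 × 2.45% × 328/365 = £60523.1890
2019-12-20 to 2019-12-31: 12 days at 1.6% → £2749000 × 1.6% × 12/365 = £1446.0493
Total = £65923.2795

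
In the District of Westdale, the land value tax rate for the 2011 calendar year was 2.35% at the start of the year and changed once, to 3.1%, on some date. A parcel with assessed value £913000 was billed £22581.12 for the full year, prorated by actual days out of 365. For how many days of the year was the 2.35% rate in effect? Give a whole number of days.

Let d = days at the first rate; then 365 − d days at the second rate.
£913000 × [2.35%·d + 3.1%·(365−d)] / 365 = £22581.12
Solving gives d = 305, so the new rate took effect on 2 November 2011.

305 days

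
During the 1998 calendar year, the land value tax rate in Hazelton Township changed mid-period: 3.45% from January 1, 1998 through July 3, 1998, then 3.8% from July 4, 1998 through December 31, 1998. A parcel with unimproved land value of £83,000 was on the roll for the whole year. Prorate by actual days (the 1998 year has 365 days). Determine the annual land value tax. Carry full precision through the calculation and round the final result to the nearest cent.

£3,007.56

January 1 – July 3, 1998: 184 days at 3.45% → £83,000 × 3.45% × 184/365 = £1,443.5178
July 4 – December 31, 1998: 181 days at 3.8% → £83,000 × 3.8% × 181/365 = £1,564.0384
Total = £3,007.5562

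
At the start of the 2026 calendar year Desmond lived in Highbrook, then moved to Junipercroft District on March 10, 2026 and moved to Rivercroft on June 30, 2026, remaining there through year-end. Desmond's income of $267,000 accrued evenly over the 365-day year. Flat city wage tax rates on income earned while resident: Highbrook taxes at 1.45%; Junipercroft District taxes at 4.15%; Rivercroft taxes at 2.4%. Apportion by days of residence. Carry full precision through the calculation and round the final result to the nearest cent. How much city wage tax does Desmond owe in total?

$7,369.20

Highbrook, January 1 – March 9, 2026: 68 days → $267,000 × 1.45% × 68/365 = $721.2658
Junipercroft District, March 10 – June 29, 2026: 112 days → $267,000 × 4.15% × 112/365 = $3,400.0438
Rivercroft, June 30 – December 31, 2026: 185 days → $267,000 × 2.4% × 185/365 = $3,247.8904
Total = $7,369.2000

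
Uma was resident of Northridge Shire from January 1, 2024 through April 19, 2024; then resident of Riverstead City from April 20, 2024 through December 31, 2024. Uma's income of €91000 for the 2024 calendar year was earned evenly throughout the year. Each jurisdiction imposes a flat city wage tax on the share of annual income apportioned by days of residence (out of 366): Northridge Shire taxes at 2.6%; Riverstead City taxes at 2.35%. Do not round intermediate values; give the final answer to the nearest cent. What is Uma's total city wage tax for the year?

€2206.87

Northridge Shire, January 1 – April 19, 2024: 110 days → €91000 × 2.6% × 110/366 = €711.0929
Riverstead City, April 20 – December 31, 2024: 256 days → €91000 × 2.35% × 256/366 = €1495.7814
Total = €2206.8743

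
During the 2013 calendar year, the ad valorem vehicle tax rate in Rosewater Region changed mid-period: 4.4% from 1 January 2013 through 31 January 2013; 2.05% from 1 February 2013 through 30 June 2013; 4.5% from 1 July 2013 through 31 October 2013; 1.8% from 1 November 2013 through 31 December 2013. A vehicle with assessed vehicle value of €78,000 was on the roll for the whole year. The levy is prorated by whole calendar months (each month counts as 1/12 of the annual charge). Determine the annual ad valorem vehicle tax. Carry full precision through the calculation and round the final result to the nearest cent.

€2,356.25

1 January – 31 January 2013: 1 month at 4.4% → €78,000 × 4.4% × 1/12 = €286.0000
1 February – 30 June 2013: 5 months at 2.05% → €78,000 × 2.05% × 5/12 = €666.2500
1 July – 31 October 2013: 4 months at 4.5% → €78,000 × 4.5% × 4/12 = €1,170.0000
1 November – 31 December 2013: 2 months at 1.8% → €78,000 × 1.8% × 2/12 = €234.0000
Total = €2,356.2500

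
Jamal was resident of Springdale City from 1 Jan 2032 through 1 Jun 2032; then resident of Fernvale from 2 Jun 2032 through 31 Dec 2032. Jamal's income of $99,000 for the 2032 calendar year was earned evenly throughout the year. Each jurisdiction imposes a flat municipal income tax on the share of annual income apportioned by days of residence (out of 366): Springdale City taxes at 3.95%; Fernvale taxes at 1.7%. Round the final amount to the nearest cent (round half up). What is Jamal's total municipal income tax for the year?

$2,614.17

Springdale City, 1 Jan – 1 Jun 2032: 153 days → $99,000 × 3.95% × 153/366 = $1,634.7172
Fernvale, 2 Jun – 31 Dec 2032: 213 days → $99,000 × 1.7% × 213/366 = $979.4508
Total = $2,614.1680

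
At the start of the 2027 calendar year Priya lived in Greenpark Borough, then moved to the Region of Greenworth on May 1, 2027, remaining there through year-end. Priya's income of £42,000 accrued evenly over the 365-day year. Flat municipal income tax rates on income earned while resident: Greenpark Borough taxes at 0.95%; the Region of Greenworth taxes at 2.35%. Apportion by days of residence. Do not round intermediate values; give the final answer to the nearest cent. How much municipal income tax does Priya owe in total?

Greenpark Borough, January 1 – April 30, 2027: 120 days → £42,000 × 0.95% × 120/365 = £131.1781
The Region of Greenworth, May 1 – December 31, 2027: 245 days → £42,000 × 2.35% × 245/365 = £662.5068
Total = £793.6849

£793.68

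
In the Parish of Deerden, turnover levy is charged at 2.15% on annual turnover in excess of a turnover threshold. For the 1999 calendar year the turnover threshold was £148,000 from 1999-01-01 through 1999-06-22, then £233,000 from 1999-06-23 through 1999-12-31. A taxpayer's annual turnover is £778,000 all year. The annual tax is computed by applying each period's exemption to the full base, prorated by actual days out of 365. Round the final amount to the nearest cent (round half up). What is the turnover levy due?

1999-01-01 to 1999-06-22: 173 days, exemption £148,000 → (£778,000 − £148,000) × 2.15% × 173/365 = £6,419.9589
1999-06-23 to 1999-12-31: 192 days, exemption £233,000 → (£778,000 − £233,000) × 2.15% × 192/365 = £6,163.7260
Total = £12,583.6849

£12,583.68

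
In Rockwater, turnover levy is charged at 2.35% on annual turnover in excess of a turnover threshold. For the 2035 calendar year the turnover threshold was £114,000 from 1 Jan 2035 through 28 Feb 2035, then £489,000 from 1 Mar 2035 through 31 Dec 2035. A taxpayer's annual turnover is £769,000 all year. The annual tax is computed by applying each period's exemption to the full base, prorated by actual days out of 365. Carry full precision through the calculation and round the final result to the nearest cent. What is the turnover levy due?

1 Jan – 28 Feb 2035: 59 days, exemption £114,000 → (£769,000 − £114,000) × 2.35% × 59/365 = £2,488.1027
1 Mar – 31 Dec 2035: 306 days, exemption £489,000 → (£769,000 − £489,000) × 2.35% × 306/365 = £5,516.3836
Total = £8,004.4863

£8,004.49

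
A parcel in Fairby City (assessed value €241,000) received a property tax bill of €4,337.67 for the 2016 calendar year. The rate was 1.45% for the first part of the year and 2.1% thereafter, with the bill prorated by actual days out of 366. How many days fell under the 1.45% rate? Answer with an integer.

Let d = days at the first rate; then 366 − d days at the second rate.
€241,000 × [1.45%·d + 2.1%·(366−d)] / 366 = €4,337.67
Solving gives d = 169, so the new rate took effect on 18 June 2016.

169 days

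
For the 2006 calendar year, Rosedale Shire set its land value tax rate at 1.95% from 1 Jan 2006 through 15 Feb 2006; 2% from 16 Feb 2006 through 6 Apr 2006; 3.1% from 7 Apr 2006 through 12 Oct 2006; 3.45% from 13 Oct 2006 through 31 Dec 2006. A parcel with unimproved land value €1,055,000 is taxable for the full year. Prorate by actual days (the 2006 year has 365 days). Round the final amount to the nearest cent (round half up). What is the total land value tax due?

€30,395.56

1 Jan – 15 Feb 2006: 46 days at 1.95% → €1,055,000 × 1.95% × 46/365 = €2,592.6986
16 Feb – 6 Apr 2006: 50 days at 2% → €1,055,000 × 2% × 50/365 = €2,890.4110
7 Apr – 12 Oct 2006: 189 days at 3.1% → €1,055,000 × 3.1% × 189/365 = €16,934.9178
13 Oct – 31 Dec 2006: 80 days at 3.45% → €1,055,000 × 3.45% × 80/365 = €7,977.5342
Total = €30,395.5616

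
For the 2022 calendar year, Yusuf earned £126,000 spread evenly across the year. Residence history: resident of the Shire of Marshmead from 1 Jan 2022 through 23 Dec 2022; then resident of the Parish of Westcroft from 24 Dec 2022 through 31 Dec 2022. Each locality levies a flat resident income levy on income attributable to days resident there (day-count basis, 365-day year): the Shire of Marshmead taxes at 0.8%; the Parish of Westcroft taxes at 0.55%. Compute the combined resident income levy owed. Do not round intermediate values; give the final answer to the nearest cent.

The Shire of Marshmead, 1 Jan – 23 Dec 2022: 357 days → £126,000 × 0.8% × 357/365 = £985.9068
The Parish of Westcroft, 24 Dec – 31 Dec 2022: 8 days → £126,000 × 0.55% × 8/365 = £15.1890
Total = £1,001.0959

£1,001.10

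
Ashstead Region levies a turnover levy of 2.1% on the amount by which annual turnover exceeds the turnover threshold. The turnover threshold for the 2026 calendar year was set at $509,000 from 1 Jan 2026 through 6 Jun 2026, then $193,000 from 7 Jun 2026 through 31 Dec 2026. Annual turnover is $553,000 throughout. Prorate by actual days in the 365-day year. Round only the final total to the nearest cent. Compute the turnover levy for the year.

$4,705.61

1 Jan – 6 Jun 2026: 157 days, exemption $509,000 → ($553,000 − $509,000) × 2.1% × 157/365 = $397.4466
7 Jun – 31 Dec 2026: 208 days, exemption $193,000 → ($553,000 − $193,000) × 2.1% × 208/365 = $4,308.1644
Total = $4,705.6110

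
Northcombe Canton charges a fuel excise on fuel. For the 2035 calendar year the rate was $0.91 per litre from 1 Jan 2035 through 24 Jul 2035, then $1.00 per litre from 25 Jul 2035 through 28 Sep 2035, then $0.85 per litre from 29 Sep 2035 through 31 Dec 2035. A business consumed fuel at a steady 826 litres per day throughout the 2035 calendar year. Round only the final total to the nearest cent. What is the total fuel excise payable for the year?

1 Jan – 24 Jul 2035: 205 days × 826 litres/day = 169,330 litres at $0.91/litre → $154,090.30
25 Jul – 28 Sep 2035: 66 days × 826 litres/day = 54,516 litres at $1.00/litre → $54,516.00
29 Sep – 31 Dec 2035: 94 days × 826 litres/day = 77,644 litres at $0.85/litre → $65,997.40

$274,603.70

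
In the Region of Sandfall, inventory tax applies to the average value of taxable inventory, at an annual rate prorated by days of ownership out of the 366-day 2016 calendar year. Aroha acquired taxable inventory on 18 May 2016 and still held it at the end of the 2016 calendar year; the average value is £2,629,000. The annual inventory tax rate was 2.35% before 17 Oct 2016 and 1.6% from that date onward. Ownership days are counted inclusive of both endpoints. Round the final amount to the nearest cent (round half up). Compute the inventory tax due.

18 May – 16 Oct 2016: 152 days at 2.35% → £2,629,000 × 2.35% × 152/366 = £25,657.8907
17 Oct – 31 Dec 2016: 76 days at 1.6% → £2,629,000 × 1.6% × 76/366 = £8,734.6011
Total = £34,392.4918

£34,392.49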